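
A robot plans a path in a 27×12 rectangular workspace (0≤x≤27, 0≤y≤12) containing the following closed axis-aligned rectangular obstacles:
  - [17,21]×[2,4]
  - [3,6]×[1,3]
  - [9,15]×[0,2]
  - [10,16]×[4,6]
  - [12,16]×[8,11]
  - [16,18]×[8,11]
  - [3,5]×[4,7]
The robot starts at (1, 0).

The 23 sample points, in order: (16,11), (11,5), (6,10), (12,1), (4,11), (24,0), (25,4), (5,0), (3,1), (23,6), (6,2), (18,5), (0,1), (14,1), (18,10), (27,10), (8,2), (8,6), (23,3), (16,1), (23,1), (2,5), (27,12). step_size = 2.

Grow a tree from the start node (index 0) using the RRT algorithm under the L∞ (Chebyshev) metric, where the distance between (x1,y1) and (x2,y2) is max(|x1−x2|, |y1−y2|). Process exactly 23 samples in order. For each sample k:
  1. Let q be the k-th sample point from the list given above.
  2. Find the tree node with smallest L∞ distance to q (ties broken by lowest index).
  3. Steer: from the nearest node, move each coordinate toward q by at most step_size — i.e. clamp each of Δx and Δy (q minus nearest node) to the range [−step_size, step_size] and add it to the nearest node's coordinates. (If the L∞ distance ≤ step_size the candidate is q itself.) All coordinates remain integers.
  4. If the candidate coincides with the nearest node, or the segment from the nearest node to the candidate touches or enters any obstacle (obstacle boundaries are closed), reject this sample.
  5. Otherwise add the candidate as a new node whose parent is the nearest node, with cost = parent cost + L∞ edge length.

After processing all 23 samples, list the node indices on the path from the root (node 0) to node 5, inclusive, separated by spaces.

Path: 0 1 2 4 5

1. q=(16,11) nearest=0 d=15 new=(3,2) → blocked by [3,6]×[1,3], reject
2. q=(11,5) nearest=0 d=10 new=(3,2) → blocked by [3,6]×[1,3], reject
3. q=(6,10) nearest=0 d=10 new=(3,2) → blocked by [3,6]×[1,3], reject
4. q=(12,1) nearest=0 d=11 new=(3,1) → blocked by [3,6]×[1,3], reject
5. q=(4,11) nearest=0 d=11 new=(3,2) → blocked by [3,6]×[1,3], reject
6. q=(24,0) nearest=0 d=23 new=(3,0) → add node 1 parent=0 cost=2
7. q=(25,4) nearest=1 d=22 new=(5,2) → blocked by [3,6]×[1,3], reject
8. q=(5,0) nearest=1 d=2 new=(5,0) → add node 2 parent=1 cost=4
9. q=(3,1) nearest=1 d=1 new=(3,1) → blocked by [3,6]×[1,3], reject
10. q=(23,6) nearest=2 d=18 new=(7,2) → blocked by [3,6]×[1,3], reject
11. q=(6,2) nearest=2 d=2 new=(6,2) → blocked by [3,6]×[1,3], reject
12. q=(18,5) nearest=2 d=13 new=(7,2) → blocked by [3,6]×[1,3], reject
13. q=(0,1) nearest=0 d=1 new=(0,1) → add node 3 parent=0 cost=1
14. q=(14,1) nearest=2 d=9 new=(7,1) → add node 4 parent=2 cost=6
15. q=(18,10) nearest=4 d=11 new=(9,3) → add node 5 parent=4 cost=8
16. q=(27,10) nearest=5 d=18 new=(11,5) → blocked by [10,16]×[4,6], reject
17. q=(8,2) nearest=4 d=1 new=(8,2) → add node 6 parent=4 cost=7
18. q=(8,6) nearest=5 d=3 new=(8,5) → add node 7 parent=5 cost=10
19. q=(23,3) nearest=5 d=14 new=(11,3) → add node 8 parent=5 cost=10
20. q=(16,1) nearest=8 d=5 new=(13,1) → blocked by [9,15]×[0,2], reject
21. q=(23,1) nearest=8 d=12 new=(13,1) → blocked by [9,15]×[0,2], reject
22. q=(2,5) nearest=3 d=4 new=(2,3) → add node 9 parent=3 cost=3
23. q=(27,12) nearest=8 d=16 new=(13,5) → blocked by [10,16]×[4,6], reject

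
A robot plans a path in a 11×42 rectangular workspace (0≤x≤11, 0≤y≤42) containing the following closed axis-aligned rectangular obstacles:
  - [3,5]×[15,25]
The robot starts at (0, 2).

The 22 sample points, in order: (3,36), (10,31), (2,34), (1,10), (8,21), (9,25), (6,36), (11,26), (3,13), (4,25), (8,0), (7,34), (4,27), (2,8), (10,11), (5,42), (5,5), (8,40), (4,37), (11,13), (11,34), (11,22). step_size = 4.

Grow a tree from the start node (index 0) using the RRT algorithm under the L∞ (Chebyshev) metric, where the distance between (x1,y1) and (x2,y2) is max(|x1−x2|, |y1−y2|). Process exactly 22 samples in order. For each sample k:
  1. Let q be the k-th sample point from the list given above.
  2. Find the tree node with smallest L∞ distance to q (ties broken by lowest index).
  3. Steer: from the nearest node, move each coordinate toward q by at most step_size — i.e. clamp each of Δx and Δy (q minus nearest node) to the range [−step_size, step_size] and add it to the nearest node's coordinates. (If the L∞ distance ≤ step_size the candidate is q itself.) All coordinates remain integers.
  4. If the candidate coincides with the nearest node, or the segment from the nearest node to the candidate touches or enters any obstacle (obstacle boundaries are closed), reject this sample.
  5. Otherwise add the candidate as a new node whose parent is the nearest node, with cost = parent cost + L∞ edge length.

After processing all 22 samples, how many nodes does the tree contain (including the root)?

1. q=(3,36) nearest=0 d=34 new=(3,6) → add node 1 parent=0 cost=4
2. q=(10,31) nearest=1 d=25 new=(7,10) → add node 2 parent=1 cost=8
3. q=(2,34) nearest=2 d=24 new=(3,14) → add node 3 parent=2 cost=12
4. q=(1,10) nearest=1 d=4 new=(1,10) → add node 4 parent=1 cost=8
5. q=(8,21) nearest=3 d=7 new=(7,18) → blocked by [3,5]×[15,25], reject
6. q=(9,25) nearest=3 d=11 new=(7,18) → blocked by [3,5]×[15,25], reject
7. q=(6,36) nearest=3 d=22 new=(6,18) → blocked by [3,5]×[15,25], reject
8. q=(11,26) nearest=3 d=12 new=(7,18) → blocked by [3,5]×[15,25], reject
9. q=(3,13) nearest=3 d=1 new=(3,13) → add node 5 parent=3 cost=13
10. q=(4,25) nearest=3 d=11 new=(4,18) → blocked by [3,5]×[15,25], reject
11. q=(8,0) nearest=1 d=6 new=(7,2) → add node 6 parent=1 cost=8
12. q=(7,34) nearest=3 d=20 new=(7,18) → blocked by [3,5]×[15,25], reject
13. q=(4,27) nearest=3 d=13 new=(4,18) → blocked by [3,5]×[15,25], reject
14. q=(2,8) nearest=1 d=2 new=(2,8) → add node 7 parent=1 cost=6
15. q=(10,11) nearest=2 d=3 new=(10,11) → add node 8 parent=2 cost=11
16. q=(5,42) nearest=3 d=28 new=(5,18) → blocked by [3,5]×[15,25], reject
17. q=(5,5) nearest=1 d=2 new=(5,5) → add node 9 parent=1 cost=6
18. q=(8,40) nearest=3 d=26 new=(7,18) → blocked by [3,5]×[15,25], reject
19. q=(4,37) nearest=3 d=23 new=(4,18) → blocked by [3,5]×[15,25], reject
20. q=(11,13) nearest=8 d=2 new=(11,13) → add node 10 parent=8 cost=13
21. q=(11,34) nearest=3 d=20 new=(7,18) → blocked by [3,5]×[15,25], reject
22. q=(11,22) nearest=3 d=8 new=(7,18) → blocked by [3,5]×[15,25], reject

Node count: 11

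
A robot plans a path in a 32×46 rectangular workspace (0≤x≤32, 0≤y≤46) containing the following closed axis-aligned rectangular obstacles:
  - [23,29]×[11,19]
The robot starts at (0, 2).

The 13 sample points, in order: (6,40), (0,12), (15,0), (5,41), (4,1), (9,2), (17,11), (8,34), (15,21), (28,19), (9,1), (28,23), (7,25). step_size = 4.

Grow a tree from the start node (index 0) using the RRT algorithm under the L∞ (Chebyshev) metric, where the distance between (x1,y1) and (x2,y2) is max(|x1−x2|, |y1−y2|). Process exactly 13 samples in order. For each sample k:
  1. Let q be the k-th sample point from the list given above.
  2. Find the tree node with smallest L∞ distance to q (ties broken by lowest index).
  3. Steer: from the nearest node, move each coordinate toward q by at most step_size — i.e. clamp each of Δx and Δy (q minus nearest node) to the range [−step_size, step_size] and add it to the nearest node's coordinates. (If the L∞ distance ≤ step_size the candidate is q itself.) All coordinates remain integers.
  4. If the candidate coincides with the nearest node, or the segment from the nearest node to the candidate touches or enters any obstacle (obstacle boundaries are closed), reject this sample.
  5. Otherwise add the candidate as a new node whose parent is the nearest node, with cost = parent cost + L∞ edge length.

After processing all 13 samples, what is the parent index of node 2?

Parent of node 2: 1

1. q=(6,40) nearest=0 d=38 new=(4,6) → add node 1 parent=0 cost=4
2. q=(0,12) nearest=1 d=6 new=(0,10) → add node 2 parent=1 cost=8
3. q=(15,0) nearest=1 d=11 new=(8,2) → add node 3 parent=1 cost=8
4. q=(5,41) nearest=2 d=31 new=(4,14) → add node 4 parent=2 cost=12
5. q=(4,1) nearest=0 d=4 new=(4,1) → add node 5 parent=0 cost=4
6. q=(9,2) nearest=3 d=1 new=(9,2) → add node 6 parent=3 cost=9
7. q=(17,11) nearest=3 d=9 new=(12,6) → add node 7 parent=3 cost=12
8. q=(8,34) nearest=4 d=20 new=(8,18) → add node 8 parent=4 cost=16
9. q=(15,21) nearest=8 d=7 new=(12,21) → add node 9 parent=8 cost=20
10. q=(28,19) nearest=7 d=16 new=(16,10) → add node 10 parent=7 cost=16
11. q=(9,1) nearest=3 d=1 new=(9,1) → add node 11 parent=3 cost=9
12. q=(28,23) nearest=10 d=13 new=(20,14) → add node 12 parent=10 cost=20
13. q=(7,25) nearest=9 d=5 new=(8,25) → add node 13 parent=9 cost=24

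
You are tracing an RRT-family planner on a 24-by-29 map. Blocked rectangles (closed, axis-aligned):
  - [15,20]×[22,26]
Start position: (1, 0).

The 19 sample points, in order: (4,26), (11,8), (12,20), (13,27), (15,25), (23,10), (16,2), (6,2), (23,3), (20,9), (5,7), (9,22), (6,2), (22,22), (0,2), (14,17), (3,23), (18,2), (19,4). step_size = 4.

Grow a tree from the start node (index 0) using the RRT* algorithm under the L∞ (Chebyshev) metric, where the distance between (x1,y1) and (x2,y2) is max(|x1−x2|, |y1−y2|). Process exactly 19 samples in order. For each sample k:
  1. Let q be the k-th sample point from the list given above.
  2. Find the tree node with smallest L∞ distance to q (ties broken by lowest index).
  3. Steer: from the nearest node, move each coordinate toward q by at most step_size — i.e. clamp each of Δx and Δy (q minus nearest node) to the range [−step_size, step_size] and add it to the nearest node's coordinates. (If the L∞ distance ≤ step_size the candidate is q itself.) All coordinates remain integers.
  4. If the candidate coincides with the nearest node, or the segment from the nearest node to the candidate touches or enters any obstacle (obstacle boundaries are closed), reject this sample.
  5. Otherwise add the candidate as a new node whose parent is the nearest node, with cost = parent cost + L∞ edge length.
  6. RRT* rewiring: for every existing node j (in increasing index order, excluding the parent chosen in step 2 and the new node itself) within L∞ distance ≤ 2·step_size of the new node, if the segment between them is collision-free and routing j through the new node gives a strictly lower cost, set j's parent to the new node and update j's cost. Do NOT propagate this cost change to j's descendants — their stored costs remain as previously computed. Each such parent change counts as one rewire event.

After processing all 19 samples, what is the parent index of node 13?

1. q=(4,26) nearest=0 d=26 new=(4,4) → add node 1 parent=0 cost=4
2. q=(11,8) nearest=1 d=7 new=(8,8) → add node 2 parent=1 cost=8
3. q=(12,20) nearest=2 d=12 new=(12,12) → add node 3 parent=2 cost=12
4. q=(13,27) nearest=3 d=15 new=(13,16) → add node 4 parent=3 cost=16
5. q=(15,25) nearest=4 d=9 new=(15,20) → add node 5 parent=4 cost=20
6. q=(23,10) nearest=4 d=10 new=(17,12) → add node 6 parent=4 cost=20
7. q=(16,2) nearest=2 d=8 new=(12,4) → add node 7 parent=2 cost=12
8. q=(6,2) nearest=1 d=2 new=(6,2) → add node 8 parent=1 cost=6
9. q=(23,3) nearest=6 d=9 new=(21,8) → add node 9 parent=6 cost=24
10. q=(20,9) nearest=9 d=1 new=(20,9) → add node 10 parent=9 cost=25
11. q=(5,7) nearest=1 d=3 new=(5,7) → add node 11 parent=1 cost=7
12. q=(9,22) nearest=4 d=6 new=(9,20) → add node 12 parent=4 cost=20
13. q=(6,2) nearest=8 d=0 → coincident, reject
14. q=(22,22) nearest=5 d=7 new=(19,22) → blocked by [15,20]×[22,26], reject
15. q=(0,2) nearest=0 d=2 new=(0,2) → add node 13 parent=0 cost=2
16. q=(14,17) nearest=4 d=1 new=(14,17) → add node 14 parent=4 cost=17
17. q=(3,23) nearest=12 d=6 new=(5,23) → add node 15 parent=12 cost=24
18. q=(18,2) nearest=7 d=6 new=(16,2) → add node 16 parent=7 cost=16; rewire 9→16 (22<24); rewire 10→16 (23<25)
19. q=(19,4) nearest=16 d=3 new=(19,4) → add node 17 parent=16 cost=19

Parent of node 13: 0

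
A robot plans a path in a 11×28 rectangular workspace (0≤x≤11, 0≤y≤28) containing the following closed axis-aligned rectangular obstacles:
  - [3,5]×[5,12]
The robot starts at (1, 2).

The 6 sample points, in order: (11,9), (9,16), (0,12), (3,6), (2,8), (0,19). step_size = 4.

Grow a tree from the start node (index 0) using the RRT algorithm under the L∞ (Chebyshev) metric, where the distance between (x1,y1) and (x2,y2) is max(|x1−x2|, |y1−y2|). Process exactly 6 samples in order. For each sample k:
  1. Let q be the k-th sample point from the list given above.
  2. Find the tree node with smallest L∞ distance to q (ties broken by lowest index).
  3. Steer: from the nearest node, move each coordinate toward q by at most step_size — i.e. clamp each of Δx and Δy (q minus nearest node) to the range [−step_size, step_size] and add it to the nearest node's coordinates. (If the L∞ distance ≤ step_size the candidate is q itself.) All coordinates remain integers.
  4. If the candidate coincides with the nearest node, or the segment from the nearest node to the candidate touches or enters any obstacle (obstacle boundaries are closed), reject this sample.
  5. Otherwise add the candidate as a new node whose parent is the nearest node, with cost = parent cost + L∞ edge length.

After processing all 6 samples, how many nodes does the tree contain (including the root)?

1. q=(11,9) nearest=0 d=10 new=(5,6) → blocked by [3,5]×[5,12], reject
2. q=(9,16) nearest=0 d=14 new=(5,6) → blocked by [3,5]×[5,12], reject
3. q=(0,12) nearest=0 d=10 new=(0,6) → add node 1 parent=0 cost=4
4. q=(3,6) nearest=1 d=3 new=(3,6) → blocked by [3,5]×[5,12], reject
5. q=(2,8) nearest=1 d=2 new=(2,8) → add node 2 parent=1 cost=6
6. q=(0,19) nearest=2 d=11 new=(0,12) → add node 3 parent=2 cost=10

Node count: 4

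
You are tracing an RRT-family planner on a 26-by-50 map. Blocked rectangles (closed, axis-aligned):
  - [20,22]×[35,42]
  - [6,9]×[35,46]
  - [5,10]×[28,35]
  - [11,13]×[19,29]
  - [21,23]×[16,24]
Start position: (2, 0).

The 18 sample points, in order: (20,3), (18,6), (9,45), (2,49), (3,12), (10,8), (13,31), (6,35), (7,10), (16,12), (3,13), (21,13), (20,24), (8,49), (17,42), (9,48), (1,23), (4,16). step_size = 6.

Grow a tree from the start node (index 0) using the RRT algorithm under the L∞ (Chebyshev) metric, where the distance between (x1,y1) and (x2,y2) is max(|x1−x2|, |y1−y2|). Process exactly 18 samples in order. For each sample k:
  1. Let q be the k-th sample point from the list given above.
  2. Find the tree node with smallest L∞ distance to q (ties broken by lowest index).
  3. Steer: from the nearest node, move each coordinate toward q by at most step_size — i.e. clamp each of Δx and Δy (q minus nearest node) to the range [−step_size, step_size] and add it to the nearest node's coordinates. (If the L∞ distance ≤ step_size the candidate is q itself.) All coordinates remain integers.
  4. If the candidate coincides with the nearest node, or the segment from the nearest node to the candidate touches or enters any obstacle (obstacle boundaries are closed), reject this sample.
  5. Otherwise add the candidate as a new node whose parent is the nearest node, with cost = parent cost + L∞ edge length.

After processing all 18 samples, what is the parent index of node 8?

Parent of node 8: 3

1. q=(20,3) nearest=0 d=18 new=(8,3) → add node 1 parent=0 cost=6
2. q=(18,6) nearest=1 d=10 new=(14,6) → add node 2 parent=1 cost=12
3. q=(9,45) nearest=2 d=39 new=(9,12) → add node 3 parent=2 cost=18
4. q=(2,49) nearest=3 d=37 new=(3,18) → add node 4 parent=3 cost=24
5. q=(3,12) nearest=3 d=6 new=(3,12) → add node 5 parent=3 cost=24
6. q=(10,8) nearest=2 d=4 new=(10,8) → add node 6 parent=2 cost=16
7. q=(13,31) nearest=4 d=13 new=(9,24) → add node 7 parent=4 cost=30
8. q=(6,35) nearest=7 d=11 new=(6,30) → blocked by [5,10]×[28,35], reject
9. q=(7,10) nearest=3 d=2 new=(7,10) → add node 8 parent=3 cost=20
10. q=(16,12) nearest=2 d=6 new=(16,12) → add node 9 parent=2 cost=18
11. q=(3,13) nearest=5 d=1 new=(3,13) → add node 10 parent=5 cost=25
12. q=(21,13) nearest=9 d=5 new=(21,13) → add node 11 parent=9 cost=23
13. q=(20,24) nearest=7 d=11 new=(15,24) → blocked by [11,13]×[19,29], reject
14. q=(8,49) nearest=7 d=25 new=(8,30) → blocked by [5,10]×[28,35], reject
15. q=(17,42) nearest=7 d=18 new=(15,30) → blocked by [11,13]×[19,29], reject
16. q=(9,48) nearest=7 d=24 new=(9,30) → blocked by [5,10]×[28,35], reject
17. q=(1,23) nearest=4 d=5 new=(1,23) → add node 12 parent=4 cost=29
18. q=(4,16) nearest=4 d=2 new=(4,16) → add node 13 parent=4 cost=26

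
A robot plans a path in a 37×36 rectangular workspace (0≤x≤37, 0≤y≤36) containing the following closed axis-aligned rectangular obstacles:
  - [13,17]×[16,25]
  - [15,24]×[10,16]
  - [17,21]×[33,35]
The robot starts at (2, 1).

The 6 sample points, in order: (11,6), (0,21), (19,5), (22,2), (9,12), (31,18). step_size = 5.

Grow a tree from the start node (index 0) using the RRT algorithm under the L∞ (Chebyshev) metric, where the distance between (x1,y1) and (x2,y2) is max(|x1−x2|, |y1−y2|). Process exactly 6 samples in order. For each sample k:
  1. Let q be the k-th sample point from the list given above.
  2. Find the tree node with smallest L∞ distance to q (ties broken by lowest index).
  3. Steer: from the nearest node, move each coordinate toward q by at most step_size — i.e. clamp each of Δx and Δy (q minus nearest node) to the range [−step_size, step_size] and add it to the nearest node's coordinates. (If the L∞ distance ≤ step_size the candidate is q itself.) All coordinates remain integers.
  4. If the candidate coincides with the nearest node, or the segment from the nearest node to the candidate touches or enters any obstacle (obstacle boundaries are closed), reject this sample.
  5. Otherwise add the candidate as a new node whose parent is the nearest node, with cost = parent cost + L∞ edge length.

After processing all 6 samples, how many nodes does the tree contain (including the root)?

Node count: 7

1. q=(11,6) nearest=0 d=9 new=(7,6) → add node 1 parent=0 cost=5
2. q=(0,21) nearest=1 d=15 new=(2,11) → add node 2 parent=1 cost=10
3. q=(19,5) nearest=1 d=12 new=(12,5) → add node 3 parent=1 cost=10
4. q=(22,2) nearest=3 d=10 new=(17,2) → add node 4 parent=3 cost=15
5. q=(9,12) nearest=1 d=6 new=(9,11) → add node 5 parent=1 cost=10
6. q=(31,18) nearest=4 d=16 new=(22,7) → add node 6 parent=4 cost=20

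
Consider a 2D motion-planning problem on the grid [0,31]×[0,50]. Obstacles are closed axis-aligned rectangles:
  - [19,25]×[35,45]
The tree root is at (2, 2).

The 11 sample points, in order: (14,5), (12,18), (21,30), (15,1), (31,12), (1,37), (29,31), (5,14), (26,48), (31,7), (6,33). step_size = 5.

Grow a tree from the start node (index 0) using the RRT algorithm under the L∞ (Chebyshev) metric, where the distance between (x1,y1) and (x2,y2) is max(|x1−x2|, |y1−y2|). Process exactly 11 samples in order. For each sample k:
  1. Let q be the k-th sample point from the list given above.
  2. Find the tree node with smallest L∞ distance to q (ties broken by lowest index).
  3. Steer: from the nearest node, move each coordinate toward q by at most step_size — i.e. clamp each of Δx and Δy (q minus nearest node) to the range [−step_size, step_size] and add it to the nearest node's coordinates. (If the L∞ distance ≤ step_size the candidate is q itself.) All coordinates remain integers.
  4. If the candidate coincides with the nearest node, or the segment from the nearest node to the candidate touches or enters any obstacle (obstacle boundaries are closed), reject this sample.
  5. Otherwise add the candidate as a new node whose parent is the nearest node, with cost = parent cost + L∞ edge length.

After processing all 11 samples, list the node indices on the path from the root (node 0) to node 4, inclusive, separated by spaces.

Path: 0 1 4

1. q=(14,5) nearest=0 d=12 new=(7,5) → add node 1 parent=0 cost=5
2. q=(12,18) nearest=1 d=13 new=(12,10) → add node 2 parent=1 cost=10
3. q=(21,30) nearest=2 d=20 new=(17,15) → add node 3 parent=2 cost=15
4. q=(15,1) nearest=1 d=8 new=(12,1) → add node 4 parent=1 cost=10
5. q=(31,12) nearest=3 d=14 new=(22,12) → add node 5 parent=3 cost=20
6. q=(1,37) nearest=3 d=22 new=(12,20) → add node 6 parent=3 cost=20
7. q=(29,31) nearest=3 d=16 new=(22,20) → add node 7 parent=3 cost=20
8. q=(5,14) nearest=2 d=7 new=(7,14) → add node 8 parent=2 cost=15
9. q=(26,48) nearest=6 d=28 new=(17,25) → add node 9 parent=6 cost=25
10. q=(31,7) nearest=5 d=9 new=(27,7) → add node 10 parent=5 cost=25
11. q=(6,33) nearest=9 d=11 new=(12,30) → add node 11 parent=9 cost=30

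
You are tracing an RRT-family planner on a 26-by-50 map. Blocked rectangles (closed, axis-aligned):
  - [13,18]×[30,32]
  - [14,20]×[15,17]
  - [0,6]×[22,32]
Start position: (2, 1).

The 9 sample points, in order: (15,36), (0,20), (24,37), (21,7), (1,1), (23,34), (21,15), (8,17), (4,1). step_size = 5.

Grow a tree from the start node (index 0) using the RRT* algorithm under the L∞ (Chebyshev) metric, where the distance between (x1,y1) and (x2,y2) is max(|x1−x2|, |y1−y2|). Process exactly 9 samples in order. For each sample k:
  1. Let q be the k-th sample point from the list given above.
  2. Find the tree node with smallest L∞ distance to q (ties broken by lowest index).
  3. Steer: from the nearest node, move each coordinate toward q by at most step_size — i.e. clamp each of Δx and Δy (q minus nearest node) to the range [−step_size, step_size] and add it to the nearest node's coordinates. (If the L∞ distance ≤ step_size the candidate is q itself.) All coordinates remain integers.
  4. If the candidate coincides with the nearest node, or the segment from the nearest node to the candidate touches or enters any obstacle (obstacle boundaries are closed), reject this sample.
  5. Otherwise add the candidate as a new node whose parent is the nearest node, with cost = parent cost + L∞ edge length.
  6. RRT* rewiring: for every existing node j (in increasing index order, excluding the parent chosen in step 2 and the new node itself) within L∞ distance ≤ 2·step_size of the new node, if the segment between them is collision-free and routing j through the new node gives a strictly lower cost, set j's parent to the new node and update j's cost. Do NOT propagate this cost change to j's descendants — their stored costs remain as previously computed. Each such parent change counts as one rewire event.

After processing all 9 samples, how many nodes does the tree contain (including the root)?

Node count: 10

1. q=(15,36) nearest=0 d=35 new=(7,6) → add node 1 parent=0 cost=5
2. q=(0,20) nearest=1 d=14 new=(2,11) → add node 2 parent=1 cost=10
3. q=(24,37) nearest=2 d=26 new=(7,16) → add node 3 parent=2 cost=15
4. q=(21,7) nearest=1 d=14 new=(12,7) → add node 4 parent=1 cost=10
5. q=(1,1) nearest=0 d=1 new=(1,1) → add node 5 parent=0 cost=1
6. q=(23,34) nearest=3 d=18 new=(12,21) → add node 6 parent=3 cost=20
7. q=(21,15) nearest=4 d=9 new=(17,12) → add node 7 parent=4 cost=15
8. q=(8,17) nearest=3 d=1 new=(8,17) → add node 8 parent=3 cost=16
9. q=(4,1) nearest=0 d=2 new=(4,1) → add node 9 parent=0 cost=2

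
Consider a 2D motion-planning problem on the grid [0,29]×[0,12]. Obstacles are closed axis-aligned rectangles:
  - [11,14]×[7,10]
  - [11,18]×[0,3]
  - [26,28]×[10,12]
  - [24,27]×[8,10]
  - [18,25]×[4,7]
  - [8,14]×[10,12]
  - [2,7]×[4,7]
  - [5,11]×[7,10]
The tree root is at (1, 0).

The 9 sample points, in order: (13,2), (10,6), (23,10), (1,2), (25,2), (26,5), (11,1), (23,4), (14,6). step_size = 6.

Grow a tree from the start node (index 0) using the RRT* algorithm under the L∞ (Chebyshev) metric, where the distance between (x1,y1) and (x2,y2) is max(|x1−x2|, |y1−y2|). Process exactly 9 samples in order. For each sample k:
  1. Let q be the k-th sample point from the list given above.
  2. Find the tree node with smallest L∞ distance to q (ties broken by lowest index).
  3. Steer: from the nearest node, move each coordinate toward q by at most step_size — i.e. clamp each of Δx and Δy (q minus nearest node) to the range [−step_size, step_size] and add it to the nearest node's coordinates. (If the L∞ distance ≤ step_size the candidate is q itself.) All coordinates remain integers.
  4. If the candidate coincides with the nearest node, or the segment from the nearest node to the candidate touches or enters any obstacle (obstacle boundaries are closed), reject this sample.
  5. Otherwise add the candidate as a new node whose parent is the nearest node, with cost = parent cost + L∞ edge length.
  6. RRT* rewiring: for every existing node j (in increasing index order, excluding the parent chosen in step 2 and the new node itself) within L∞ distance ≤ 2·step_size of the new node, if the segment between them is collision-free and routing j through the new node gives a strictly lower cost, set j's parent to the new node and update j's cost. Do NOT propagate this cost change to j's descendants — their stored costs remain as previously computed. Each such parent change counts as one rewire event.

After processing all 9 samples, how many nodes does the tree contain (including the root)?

1. q=(13,2) nearest=0 d=12 new=(7,2) → add node 1 parent=0 cost=6
2. q=(10,6) nearest=1 d=4 new=(10,6) → add node 2 parent=1 cost=10
3. q=(23,10) nearest=2 d=13 new=(16,10) → blocked by [11,14]×[7,10], reject
4. q=(1,2) nearest=0 d=2 new=(1,2) → add node 3 parent=0 cost=2
5. q=(25,2) nearest=2 d=15 new=(16,2) → blocked by [11,18]×[0,3], reject
6. q=(26,5) nearest=2 d=16 new=(16,5) → add node 4 parent=2 cost=16
7. q=(11,1) nearest=1 d=4 new=(11,1) → blocked by [11,18]×[0,3], reject
8. q=(23,4) nearest=4 d=7 new=(22,4) → blocked by [18,25]×[4,7], reject
9. q=(14,6) nearest=4 d=2 new=(14,6) → add node 5 parent=4 cost=18

Node count: 6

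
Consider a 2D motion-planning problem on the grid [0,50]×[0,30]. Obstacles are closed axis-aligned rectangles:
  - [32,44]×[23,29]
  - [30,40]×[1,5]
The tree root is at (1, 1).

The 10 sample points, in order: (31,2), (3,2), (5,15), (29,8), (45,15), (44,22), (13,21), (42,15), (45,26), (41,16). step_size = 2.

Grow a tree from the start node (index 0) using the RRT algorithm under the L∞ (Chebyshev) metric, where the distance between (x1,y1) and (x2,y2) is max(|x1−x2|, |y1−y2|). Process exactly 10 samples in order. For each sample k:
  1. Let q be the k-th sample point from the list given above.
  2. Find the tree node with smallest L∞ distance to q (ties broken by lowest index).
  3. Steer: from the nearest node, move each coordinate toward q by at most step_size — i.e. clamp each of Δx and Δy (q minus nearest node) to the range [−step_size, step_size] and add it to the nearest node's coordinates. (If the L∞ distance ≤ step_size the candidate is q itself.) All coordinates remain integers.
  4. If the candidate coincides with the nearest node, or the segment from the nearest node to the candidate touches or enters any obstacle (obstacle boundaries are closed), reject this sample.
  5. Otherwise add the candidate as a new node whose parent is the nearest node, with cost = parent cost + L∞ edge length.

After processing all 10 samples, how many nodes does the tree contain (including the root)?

1. q=(31,2) nearest=0 d=30 new=(3,2) → add node 1 parent=0 cost=2
2. q=(3,2) nearest=1 d=0 → coincident, reject
3. q=(5,15) nearest=1 d=13 new=(5,4) → add node 2 parent=1 cost=4
4. q=(29,8) nearest=2 d=24 new=(7,6) → add node 3 parent=2 cost=6
5. q=(45,15) nearest=3 d=38 new=(9,8) → add node 4 parent=3 cost=8
6. q=(44,22) nearest=4 d=35 new=(11,10) → add node 5 parent=4 cost=10
7. q=(13,21) nearest=5 d=11 new=(13,12) → add node 6 parent=5 cost=12
8. q=(42,15) nearest=6 d=29 new=(15,14) → add node 7 parent=6 cost=14
9. q=(45,26) nearest=7 d=30 new=(17,16) → add node 8 parent=7 cost=16
10. q=(41,16) nearest=8 d=24 new=(19,16) → add node 9 parent=8 cost=18

Node count: 10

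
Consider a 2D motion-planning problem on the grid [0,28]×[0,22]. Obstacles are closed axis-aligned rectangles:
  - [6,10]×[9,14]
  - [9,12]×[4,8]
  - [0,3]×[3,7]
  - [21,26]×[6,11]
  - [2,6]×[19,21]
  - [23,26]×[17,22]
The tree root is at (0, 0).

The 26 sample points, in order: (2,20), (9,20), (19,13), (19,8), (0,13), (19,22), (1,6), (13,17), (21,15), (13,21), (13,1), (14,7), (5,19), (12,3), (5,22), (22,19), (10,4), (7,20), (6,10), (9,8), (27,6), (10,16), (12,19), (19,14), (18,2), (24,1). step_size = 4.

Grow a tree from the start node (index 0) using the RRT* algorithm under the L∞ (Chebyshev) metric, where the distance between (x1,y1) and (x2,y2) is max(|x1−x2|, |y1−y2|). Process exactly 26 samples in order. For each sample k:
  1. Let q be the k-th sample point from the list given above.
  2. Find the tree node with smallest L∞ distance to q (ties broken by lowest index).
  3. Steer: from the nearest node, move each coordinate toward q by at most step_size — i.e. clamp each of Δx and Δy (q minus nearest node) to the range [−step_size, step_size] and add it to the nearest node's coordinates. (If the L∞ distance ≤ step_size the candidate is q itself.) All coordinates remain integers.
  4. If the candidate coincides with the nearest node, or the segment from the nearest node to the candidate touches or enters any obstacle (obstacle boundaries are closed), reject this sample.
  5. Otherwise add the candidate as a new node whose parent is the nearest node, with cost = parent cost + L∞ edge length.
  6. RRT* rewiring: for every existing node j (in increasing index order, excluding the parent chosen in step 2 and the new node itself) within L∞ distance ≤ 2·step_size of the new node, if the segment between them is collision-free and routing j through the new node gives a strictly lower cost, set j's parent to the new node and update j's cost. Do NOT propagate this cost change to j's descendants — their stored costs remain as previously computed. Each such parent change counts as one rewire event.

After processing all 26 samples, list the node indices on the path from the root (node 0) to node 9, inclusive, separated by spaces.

1. q=(2,20) nearest=0 d=20 new=(2,4) → blocked by [0,3]×[3,7], reject
2. q=(9,20) nearest=0 d=20 new=(4,4) → blocked by [0,3]×[3,7], reject
3. q=(19,13) nearest=0 d=19 new=(4,4) → blocked by [0,3]×[3,7], reject
4. q=(19,8) nearest=0 d=19 new=(4,4) → blocked by [0,3]×[3,7], reject
5. q=(0,13) nearest=0 d=13 new=(0,4) → blocked by [0,3]×[3,7], reject
6. q=(19,22) nearest=0 d=22 new=(4,4) → blocked by [0,3]×[3,7], reject
7. q=(1,6) nearest=0 d=6 new=(1,4) → blocked by [0,3]×[3,7], reject
8. q=(13,17) nearest=0 d=17 new=(4,4) → blocked by [0,3]×[3,7], reject
9. q=(21,15) nearest=0 d=21 new=(4,4) → blocked by [0,3]×[3,7], reject
10. q=(13,21) nearest=0 d=21 new=(4,4) → blocked by [0,3]×[3,7], reject
11. q=(13,1) nearest=0 d=13 new=(4,1) → add node 1 parent=0 cost=4
12. q=(14,7) nearest=1 d=10 new=(8,5) → add node 2 parent=1 cost=8
13. q=(5,19) nearest=2 d=14 new=(5,9) → add node 3 parent=2 cost=12
14. q=(12,3) nearest=2 d=4 new=(12,3) → blocked by [9,12]×[4,8], reject
15. q=(5,22) nearest=3 d=13 new=(5,13) → add node 4 parent=3 cost=16
16. q=(22,19) nearest=2 d=14 new=(12,9) → blocked by [9,12]×[4,8], reject
17. q=(10,4) nearest=2 d=2 new=(10,4) → blocked by [9,12]×[4,8], reject
18. q=(7,20) nearest=4 d=7 new=(7,17) → add node 5 parent=4 cost=20
19. q=(6,10) nearest=3 d=1 new=(6,10) → blocked by [6,10]×[9,14], reject
20. q=(9,8) nearest=2 d=3 new=(9,8) → blocked by [9,12]×[4,8], reject
21. q=(27,6) nearest=2 d=19 new=(12,6) → blocked by [9,12]×[4,8], reject
22. q=(10,16) nearest=5 d=3 new=(10,16) → add node 6 parent=5 cost=23
23. q=(12,19) nearest=6 d=3 new=(12,19) → add node 7 parent=6 cost=26
24. q=(19,14) nearest=7 d=7 new=(16,15) → add node 8 parent=7 cost=30
25. q=(18,2) nearest=2 d=10 new=(12,2) → blocked by [9,12]×[4,8], reject
26. q=(24,1) nearest=8 d=14 new=(20,11) → add node 9 parent=8 cost=34

Path: 0 1 2 3 4 5 6 7 8 9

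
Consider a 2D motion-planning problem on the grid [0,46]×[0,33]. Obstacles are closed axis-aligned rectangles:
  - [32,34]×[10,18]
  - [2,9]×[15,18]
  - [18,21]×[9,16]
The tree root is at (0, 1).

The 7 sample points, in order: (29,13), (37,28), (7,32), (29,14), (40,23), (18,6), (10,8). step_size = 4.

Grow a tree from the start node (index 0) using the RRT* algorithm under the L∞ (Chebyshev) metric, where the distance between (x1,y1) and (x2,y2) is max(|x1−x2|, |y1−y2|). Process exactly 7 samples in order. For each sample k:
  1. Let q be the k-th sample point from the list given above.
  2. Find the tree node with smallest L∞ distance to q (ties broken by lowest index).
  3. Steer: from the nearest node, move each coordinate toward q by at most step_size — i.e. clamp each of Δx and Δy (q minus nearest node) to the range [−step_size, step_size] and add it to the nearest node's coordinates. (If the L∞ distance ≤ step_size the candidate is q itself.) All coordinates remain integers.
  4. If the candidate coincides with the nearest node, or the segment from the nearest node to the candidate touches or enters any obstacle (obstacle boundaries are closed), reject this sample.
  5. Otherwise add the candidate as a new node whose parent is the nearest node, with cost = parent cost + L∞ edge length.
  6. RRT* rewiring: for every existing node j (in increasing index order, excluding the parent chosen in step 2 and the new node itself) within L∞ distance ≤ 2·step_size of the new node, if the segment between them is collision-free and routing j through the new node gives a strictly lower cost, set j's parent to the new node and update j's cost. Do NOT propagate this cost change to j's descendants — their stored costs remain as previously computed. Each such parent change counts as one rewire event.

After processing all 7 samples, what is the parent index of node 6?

Parent of node 6: 4

1. q=(29,13) nearest=0 d=29 new=(4,5) → add node 1 parent=0 cost=4
2. q=(37,28) nearest=1 d=33 new=(8,9) → add node 2 parent=1 cost=8
3. q=(7,32) nearest=2 d=23 new=(7,13) → add node 3 parent=2 cost=12
4. q=(29,14) nearest=2 d=21 new=(12,13) → add node 4 parent=2 cost=12
5. q=(40,23) nearest=4 d=28 new=(16,17) → add node 5 parent=4 cost=16
6. q=(18,6) nearest=4 d=7 new=(16,9) → add node 6 parent=4 cost=16
7. q=(10,8) nearest=2 d=2 new=(10,8) → add node 7 parent=2 cost=10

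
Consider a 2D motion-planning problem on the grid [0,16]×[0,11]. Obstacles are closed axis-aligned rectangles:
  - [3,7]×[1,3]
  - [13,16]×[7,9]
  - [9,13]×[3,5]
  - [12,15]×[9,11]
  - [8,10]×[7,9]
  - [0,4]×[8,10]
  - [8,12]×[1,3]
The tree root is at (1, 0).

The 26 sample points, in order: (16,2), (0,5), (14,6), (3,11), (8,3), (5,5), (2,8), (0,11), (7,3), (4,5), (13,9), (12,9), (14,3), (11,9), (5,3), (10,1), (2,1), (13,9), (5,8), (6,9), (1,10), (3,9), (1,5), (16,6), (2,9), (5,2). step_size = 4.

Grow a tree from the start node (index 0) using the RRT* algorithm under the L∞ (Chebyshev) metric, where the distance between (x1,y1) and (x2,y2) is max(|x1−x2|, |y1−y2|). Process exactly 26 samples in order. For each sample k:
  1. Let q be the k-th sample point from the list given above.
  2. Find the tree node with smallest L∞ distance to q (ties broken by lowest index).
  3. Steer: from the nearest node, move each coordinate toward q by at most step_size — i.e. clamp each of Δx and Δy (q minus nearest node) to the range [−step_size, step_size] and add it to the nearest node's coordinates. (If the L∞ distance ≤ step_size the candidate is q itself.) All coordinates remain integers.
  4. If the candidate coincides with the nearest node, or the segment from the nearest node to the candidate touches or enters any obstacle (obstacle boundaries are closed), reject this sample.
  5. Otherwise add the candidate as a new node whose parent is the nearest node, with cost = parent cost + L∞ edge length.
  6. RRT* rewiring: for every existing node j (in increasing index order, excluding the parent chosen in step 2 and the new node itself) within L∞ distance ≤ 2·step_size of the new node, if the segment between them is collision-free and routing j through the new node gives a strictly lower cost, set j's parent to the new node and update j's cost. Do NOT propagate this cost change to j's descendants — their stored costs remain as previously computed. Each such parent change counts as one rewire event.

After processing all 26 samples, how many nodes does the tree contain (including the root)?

1. q=(16,2) nearest=0 d=15 new=(5,2) → blocked by [3,7]×[1,3], reject
2. q=(0,5) nearest=0 d=5 new=(0,4) → add node 1 parent=0 cost=4
3. q=(14,6) nearest=0 d=13 new=(5,4) → blocked by [3,7]×[1,3], reject
4. q=(3,11) nearest=1 d=7 new=(3,8) → blocked by [0,4]×[8,10], reject
5. q=(8,3) nearest=0 d=7 new=(5,3) → blocked by [3,7]×[1,3], reject
6. q=(5,5) nearest=0 d=5 new=(5,4) → blocked by [3,7]×[1,3], reject
7. q=(2,8) nearest=1 d=4 new=(2,8) → blocked by [0,4]×[8,10], reject
8. q=(0,11) nearest=1 d=7 new=(0,8) → blocked by [0,4]×[8,10], reject
9. q=(7,3) nearest=0 d=6 new=(5,3) → blocked by [3,7]×[1,3], reject
10. q=(4,5) nearest=1 d=4 new=(4,5) → add node 2 parent=1 cost=8
11. q=(13,9) nearest=2 d=9 new=(8,9) → blocked by [8,10]×[7,9], reject
12. q=(12,9) nearest=2 d=8 new=(8,9) → blocked by [8,10]×[7,9], reject
13. q=(14,3) nearest=2 d=10 new=(8,3) → blocked by [8,12]×[1,3], reject
14. q=(11,9) nearest=2 d=7 new=(8,9) → blocked by [8,10]×[7,9], reject
15. q=(5,3) nearest=2 d=2 new=(5,3) → blocked by [3,7]×[1,3], reject
16. q=(10,1) nearest=2 d=6 new=(8,1) → blocked by [3,7]×[1,3], reject
17. q=(2,1) nearest=0 d=1 new=(2,1) → add node 3 parent=0 cost=1
18. q=(13,9) nearest=2 d=9 new=(8,9) → blocked by [8,10]×[7,9], reject
19. q=(5,8) nearest=2 d=3 new=(5,8) → add node 4 parent=2 cost=11
20. q=(6,9) nearest=4 d=1 new=(6,9) → add node 5 parent=4 cost=12
21. q=(1,10) nearest=4 d=4 new=(1,10) → blocked by [0,4]×[8,10], reject
22. q=(3,9) nearest=4 d=2 new=(3,9) → blocked by [0,4]×[8,10], reject
23. q=(1,5) nearest=1 d=1 new=(1,5) → add node 6 parent=1 cost=5; rewire 4→6 (9<11); rewire 5→6 (10<12)
24. q=(16,6) nearest=5 d=10 new=(10,6) → blocked by [8,10]×[7,9], reject
25. q=(2,9) nearest=4 d=3 new=(2,9) → blocked by [0,4]×[8,10], reject
26. q=(5,2) nearest=2 d=3 new=(5,2) → blocked by [3,7]×[1,3], reject

Node count: 7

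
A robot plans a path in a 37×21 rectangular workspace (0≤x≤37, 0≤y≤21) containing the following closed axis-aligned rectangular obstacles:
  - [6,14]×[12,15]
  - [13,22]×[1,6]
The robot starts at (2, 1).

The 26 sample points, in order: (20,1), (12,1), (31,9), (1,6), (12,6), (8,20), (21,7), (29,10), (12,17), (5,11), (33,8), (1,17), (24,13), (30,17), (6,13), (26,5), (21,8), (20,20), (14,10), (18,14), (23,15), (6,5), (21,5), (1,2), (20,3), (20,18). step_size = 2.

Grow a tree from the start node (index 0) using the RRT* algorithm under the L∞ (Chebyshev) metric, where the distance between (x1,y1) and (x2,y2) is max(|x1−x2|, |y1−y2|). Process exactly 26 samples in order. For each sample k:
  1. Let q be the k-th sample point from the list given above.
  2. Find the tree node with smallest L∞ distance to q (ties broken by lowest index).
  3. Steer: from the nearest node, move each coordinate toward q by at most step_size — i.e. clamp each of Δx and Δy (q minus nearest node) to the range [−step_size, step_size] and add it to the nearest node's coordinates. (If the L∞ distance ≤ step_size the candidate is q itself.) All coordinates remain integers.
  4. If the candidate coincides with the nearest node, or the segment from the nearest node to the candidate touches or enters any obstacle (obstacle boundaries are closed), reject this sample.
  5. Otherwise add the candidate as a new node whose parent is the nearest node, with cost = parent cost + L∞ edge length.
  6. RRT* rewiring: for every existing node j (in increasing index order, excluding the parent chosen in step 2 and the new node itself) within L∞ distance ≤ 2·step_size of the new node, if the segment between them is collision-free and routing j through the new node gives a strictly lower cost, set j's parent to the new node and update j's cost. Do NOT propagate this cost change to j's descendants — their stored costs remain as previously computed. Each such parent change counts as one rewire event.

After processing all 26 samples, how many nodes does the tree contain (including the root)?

Node count: 24

1. q=(20,1) nearest=0 d=18 new=(4,1) → add node 1 parent=0 cost=2
2. q=(12,1) nearest=1 d=8 new=(6,1) → add node 2 parent=1 cost=4
3. q=(31,9) nearest=2 d=25 new=(8,3) → add node 3 parent=2 cost=6
4. q=(1,6) nearest=0 d=5 new=(1,3) → add node 4 parent=0 cost=2
5. q=(12,6) nearest=3 d=4 new=(10,5) → add node 5 parent=3 cost=8
6. q=(8,20) nearest=5 d=15 new=(8,7) → add node 6 parent=5 cost=10
7. q=(21,7) nearest=5 d=11 new=(12,7) → add node 7 parent=5 cost=10
8. q=(29,10) nearest=7 d=17 new=(14,9) → add node 8 parent=7 cost=12
9. q=(12,17) nearest=8 d=8 new=(12,11) → add node 9 parent=8 cost=14
10. q=(5,11) nearest=6 d=4 new=(6,9) → add node 10 parent=6 cost=12
11. q=(33,8) nearest=8 d=19 new=(16,8) → add node 11 parent=8 cost=14
12. q=(1,17) nearest=10 d=8 new=(4,11) → add node 12 parent=10 cost=14
13. q=(24,13) nearest=11 d=8 new=(18,10) → add node 13 parent=11 cost=16
14. q=(30,17) nearest=13 d=12 new=(20,12) → add node 14 parent=13 cost=18
15. q=(6,13) nearest=12 d=2 new=(6,13) → blocked by [6,14]×[12,15], reject
16. q=(26,5) nearest=14 d=7 new=(22,10) → add node 15 parent=14 cost=20
17. q=(21,8) nearest=15 d=2 new=(21,8) → add node 16 parent=15 cost=22
18. q=(20,20) nearest=14 d=8 new=(20,14) → add node 17 parent=14 cost=20
19. q=(14,10) nearest=8 d=1 new=(14,10) → add node 18 parent=8 cost=13
20. q=(18,14) nearest=14 d=2 new=(18,14) → add node 19 parent=14 cost=20
21. q=(23,15) nearest=14 d=3 new=(22,14) → add node 20 parent=14 cost=20
22. q=(6,5) nearest=3 d=2 new=(6,5) → add node 21 parent=3 cost=8
23. q=(21,5) nearest=16 d=3 new=(21,6) → blocked by [13,22]×[1,6], reject
24. q=(1,2) nearest=0 d=1 new=(1,2) → add node 22 parent=0 cost=1
25. q=(20,3) nearest=11 d=5 new=(18,6) → blocked by [13,22]×[1,6], reject
26. q=(20,18) nearest=17 d=4 new=(20,16) → add node 23 parent=17 cost=22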